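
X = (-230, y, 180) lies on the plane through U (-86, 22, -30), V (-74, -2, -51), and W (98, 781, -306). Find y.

Coplanarity requires UV · (UW × UX) = 0.
UV = (12, -24, -21), UW = (184, 759, -276); the triple product is linear in y with coefficient -552 and constant term -396888.
Setting it to zero: y = -719.

-719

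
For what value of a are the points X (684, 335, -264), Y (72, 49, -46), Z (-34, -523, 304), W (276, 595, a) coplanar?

-388

The points are coplanar iff XY · (XZ × XW) = 0.
Expanding, this is linear in a: (319748)a + (124062224) = 0.
So a = -388.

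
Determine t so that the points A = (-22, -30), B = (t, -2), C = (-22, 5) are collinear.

-22

Collinearity: (B − A) must be parallel to (C − A) = (0, 35).
Cross-multiplying the components: (t − (-22))·(35) = (28)·(0).
Solving gives t = -22.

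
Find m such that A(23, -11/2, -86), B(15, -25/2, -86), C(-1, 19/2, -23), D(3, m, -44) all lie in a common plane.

Coplanarity ⇔ det[AB; AC; AD] = 0.
Expanding, this is linear in m: (504)m + (-504) = 0.
So m = 1.

1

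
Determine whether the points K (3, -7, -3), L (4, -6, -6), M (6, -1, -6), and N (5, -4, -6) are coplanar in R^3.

The four points are coplanar iff the 3×3 determinant with rows KL, KM, KN is zero.
Rows: (1, 1, -3), (3, 6, -3), (2, 3, -3).
Expanding along the first row: (1)(-9) − (1)(-3) + (-3)(-3) = 3.
Nonzero ⇒ not coplanar.

No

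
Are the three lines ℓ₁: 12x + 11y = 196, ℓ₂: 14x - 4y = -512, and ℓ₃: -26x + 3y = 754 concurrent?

Intersecting ℓ₁ and ℓ₂: solving the 2×2 system gives (x, y) = (-24, 44).
Substitute into ℓ₃: (-26)(-24) + (3)(44) = 756.
But ℓ₃ requires 754 ≠ 756, so the three lines have no common point.

No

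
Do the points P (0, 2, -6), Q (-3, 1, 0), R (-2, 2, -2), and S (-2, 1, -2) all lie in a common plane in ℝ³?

The four points are coplanar iff the 3×3 determinant with rows PQ, PR, PS is zero.
Rows: (-3, -1, 6), (-2, 0, 4), (-2, -1, 4).
Expanding along the first row: (-3)(4) − (-1)(0) + (6)(2) = 0.
Zero determinant ⇒ coplanar.

Yes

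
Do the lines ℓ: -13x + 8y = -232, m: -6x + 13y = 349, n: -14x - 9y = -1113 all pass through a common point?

Yes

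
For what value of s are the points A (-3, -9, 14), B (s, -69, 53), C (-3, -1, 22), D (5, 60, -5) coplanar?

The points are coplanar iff AB · (AC × AD) = 0.
Expanding, this is linear in s: (-704)s + (-8448) = 0.
So s = -12.

-12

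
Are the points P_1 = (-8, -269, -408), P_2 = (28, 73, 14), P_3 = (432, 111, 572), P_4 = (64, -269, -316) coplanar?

Yes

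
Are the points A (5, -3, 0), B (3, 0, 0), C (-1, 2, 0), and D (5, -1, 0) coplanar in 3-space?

A normal to the plane through A, B, C is n = AB × AC = (0, 0, 8).
The plane has equation n·P = 0. For D: n·D = 0.
Equal, so D lies in the plane and all four are coplanar.

Yes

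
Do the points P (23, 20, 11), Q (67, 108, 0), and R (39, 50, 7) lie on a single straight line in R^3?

PQ = (44, 88, -11), PR = (16, 30, -4).
Comparing components 2 and 3: (88)(-4) − (-11)(30) = -22 ≠ 0, so PQ and PR are not parallel and the points are not collinear.

No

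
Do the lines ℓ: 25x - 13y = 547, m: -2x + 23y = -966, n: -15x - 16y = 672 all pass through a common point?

No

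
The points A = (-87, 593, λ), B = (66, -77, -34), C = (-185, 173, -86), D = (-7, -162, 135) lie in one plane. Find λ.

-670

The points are coplanar iff AB · (AC × AD) = 0.
Expanding, this is linear in λ: (-39585)λ + (-26521950) = 0.
So λ = -670.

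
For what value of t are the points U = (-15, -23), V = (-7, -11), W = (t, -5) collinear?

-3

Collinearity: (W − U) must be parallel to (V − U) = (8, 12).
Cross-multiplying the components: (t − (-15))·(12) = (18)·(8).
Solving gives t = -3.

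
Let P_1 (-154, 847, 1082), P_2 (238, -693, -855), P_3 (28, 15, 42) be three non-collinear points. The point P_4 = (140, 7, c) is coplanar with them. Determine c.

The plane through P_1, P_2, P_3 has equation −9984x + 55146y − 45864z = -1378650.
Substituting P_4: (-45864)c + (-1011738) = -1378650, so c = 8.

8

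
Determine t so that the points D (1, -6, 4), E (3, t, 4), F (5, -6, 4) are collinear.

Direction DF = (4, 0, 0). From the x-coordinate of E, the parameter along the line is τ = (3 − 1)/4 = 1/2.
Then t = (-6) + 1/2·(0) = -6.

-6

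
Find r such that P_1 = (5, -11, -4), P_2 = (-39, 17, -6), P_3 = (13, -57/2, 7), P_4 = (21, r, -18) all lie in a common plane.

-4

Normal to plane P_1P_2P_3: n = (273, 468, 546); plane equation n·P = -5967.
Requiring n·P_4 = -5967: (468)r + (-4095) = -5967.
So r = -4.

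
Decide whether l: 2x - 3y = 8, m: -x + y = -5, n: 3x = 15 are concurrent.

No

Intersecting l and m: solving the 2×2 system gives (x, y) = (7, 2).
Substitute into n: (3)(7) + (0)(2) = 21.
But n requires 15 ≠ 21, so the three lines have no common point.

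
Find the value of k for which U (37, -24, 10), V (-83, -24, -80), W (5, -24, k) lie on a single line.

-14

Direction UV = (-120, 0, -90). From the x-coordinate of W, the parameter along the line is τ = (5 − 37)/(-120) = 4/15.
Then k = 10 + 4/15·(-90) = -14.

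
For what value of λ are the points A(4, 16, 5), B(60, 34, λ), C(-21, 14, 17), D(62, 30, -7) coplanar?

1

The points are coplanar iff AB · (AC × AD) = 0.
Expanding, this is linear in λ: (-234)λ + (234) = 0.
So λ = 1.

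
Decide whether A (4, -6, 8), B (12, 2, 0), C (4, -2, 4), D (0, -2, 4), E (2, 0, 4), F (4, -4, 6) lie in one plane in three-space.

The plane through A, B, C has normal n = AB × AC = (0, 32, 32) and equation n·P = 64.
Checking the remaining points: n·D = 64, n·E = 128, n·F = 64.
Since n·E = 128 ≠ 64, E is off the plane and the points are not all coplanar.

No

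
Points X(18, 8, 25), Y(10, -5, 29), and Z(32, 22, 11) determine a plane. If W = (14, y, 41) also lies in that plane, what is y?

Coplanarity requires XY · (XZ × XW) = 0.
XY = (-8, -13, 4), XZ = (14, 14, -14); the triple product is linear in y with coefficient -56 and constant term 1064.
Setting it to zero: y = 19.

19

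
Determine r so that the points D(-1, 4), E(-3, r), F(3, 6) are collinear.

3

Collinearity: (E − D) must be parallel to (F − D) = (4, 2).
Cross-multiplying the components: (r − 4)·(4) = (-2)·(2).
Solving gives r = 3.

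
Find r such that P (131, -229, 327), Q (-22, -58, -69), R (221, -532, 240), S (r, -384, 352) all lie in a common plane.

Normal to plane PQR: n = (-134865, -48951, 30969); plane equation n·X = 3669327.
Requiring n·S = 3669327: (-134865)r + (29698272) = 3669327.
So r = 193.

193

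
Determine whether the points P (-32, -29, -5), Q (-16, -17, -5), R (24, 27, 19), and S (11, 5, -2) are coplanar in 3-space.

A normal to the plane through P, Q, R is n = PQ × PR = (288, -384, 224).
The plane has equation n·X = 800. For S: n·S = 800.
Equal, so S lies in the plane and all four are coplanar.

Yes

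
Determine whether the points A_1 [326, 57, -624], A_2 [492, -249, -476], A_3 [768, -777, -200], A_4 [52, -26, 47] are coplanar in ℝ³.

The four points are coplanar iff the 3×3 determinant with rows A_1A_2, A_1A_3, A_1A_4 is zero.
Rows: (166, -306, 148), (442, -834, 424), (-274, -83, 671).
Expanding along the first row: (166)(-524422) − (-306)(412758) + (148)(-265202) = 0.
Zero determinant ⇒ coplanar.

Yes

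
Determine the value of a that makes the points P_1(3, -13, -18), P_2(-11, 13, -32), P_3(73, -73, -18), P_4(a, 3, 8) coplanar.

-46

Normal to plane P_1P_2P_3: n = (-840, -980, -980); plane equation n·P = 27860.
Requiring n·P_4 = 27860: (-840)a + (-10780) = 27860.
So a = -46.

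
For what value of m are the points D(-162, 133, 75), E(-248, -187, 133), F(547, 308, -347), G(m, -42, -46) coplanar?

50

The points are coplanar iff DE · (DF × DG) = 0.
Expanding, this is linear in m: (124890)m + (-6244500) = 0.
So m = 50.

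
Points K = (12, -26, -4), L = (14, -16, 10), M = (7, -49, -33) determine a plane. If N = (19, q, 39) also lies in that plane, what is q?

7

The plane through K, L, M has equation 32x − 12y + 4z = 680.
Substituting N: (-12)q + (764) = 680, so q = 7.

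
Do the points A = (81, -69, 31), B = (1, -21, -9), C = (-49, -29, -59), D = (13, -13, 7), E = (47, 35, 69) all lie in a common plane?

Yes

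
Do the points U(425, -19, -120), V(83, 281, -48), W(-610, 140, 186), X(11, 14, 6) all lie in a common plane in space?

Yes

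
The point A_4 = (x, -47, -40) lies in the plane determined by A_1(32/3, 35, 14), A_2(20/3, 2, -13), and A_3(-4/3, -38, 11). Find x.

0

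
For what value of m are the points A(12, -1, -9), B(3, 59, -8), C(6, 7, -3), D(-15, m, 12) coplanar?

Normal to plane ABC: n = (352, 48, 288); plane equation n·P = 1584.
Requiring n·D = 1584: (48)m + (-1824) = 1584.
So m = 71.

71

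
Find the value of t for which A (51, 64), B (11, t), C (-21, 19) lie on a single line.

The three points are collinear iff det[AB; AC] = 0.
This determinant is linear in t: (72)t + (-2808) = 0, so t = 39.

39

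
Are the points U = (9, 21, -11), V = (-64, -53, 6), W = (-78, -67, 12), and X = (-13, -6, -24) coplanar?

No

The four points are coplanar iff the 3×3 determinant with rows UV, UW, UX is zero.
Rows: (-73, -74, 17), (-87, -88, 23), (-22, -27, -13).
Expanding along the first row: (-73)(1765) − (-74)(1637) + (17)(413) = -686.
Nonzero ⇒ not coplanar.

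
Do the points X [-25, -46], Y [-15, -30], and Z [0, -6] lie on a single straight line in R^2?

XY = (10, 16), XZ = (25, 40).
Checking proportionality: XZ = 5/2·XY, so the vectors are parallel and the points are collinear.

Yes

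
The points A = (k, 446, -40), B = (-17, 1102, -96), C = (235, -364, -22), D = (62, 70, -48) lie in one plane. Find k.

Coplanarity ⇔ det[AB; AC; AD] = 0.
Expanding, this is linear in k: (-6000)k + (3876000) = 0.
So k = 646.

646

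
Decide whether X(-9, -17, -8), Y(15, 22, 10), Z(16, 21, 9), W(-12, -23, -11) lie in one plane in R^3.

Yes

A normal to the plane through X, Y, Z is n = XY × XZ = (-21, 42, -63).
The plane has equation n·P = -21. For W: n·W = -21.
Equal, so W lies in the plane and all four are coplanar.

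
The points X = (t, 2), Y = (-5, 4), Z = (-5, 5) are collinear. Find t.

Collinearity: (X − Y) must be parallel to (Z − Y) = (0, 1).
Cross-multiplying the components: (t − (-5))·(1) = (-2)·(0).
Solving gives t = -5.

-5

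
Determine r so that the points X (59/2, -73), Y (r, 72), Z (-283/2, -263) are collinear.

160

Collinearity: (Y − X) must be parallel to (Z − X) = (-171, -190).
Cross-multiplying the components: (r − 59/2)·(-190) = (145)·(-171).
Solving gives r = 160.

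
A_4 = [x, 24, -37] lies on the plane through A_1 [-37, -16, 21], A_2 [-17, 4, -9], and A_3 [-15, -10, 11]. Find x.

Coplanarity requires A_1A_2 · (A_1A_3 × A_1A_4) = 0.
A_1A_2 = (20, 20, -30), A_1A_3 = (22, 6, -10); the triple product is linear in x with coefficient -20 and constant term -580.
Setting it to zero: x = -29.

-29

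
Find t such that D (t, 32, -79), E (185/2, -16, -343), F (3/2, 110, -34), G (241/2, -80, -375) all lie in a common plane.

73/2

The points are coplanar iff DE · (DF × DG) = 0.
Expanding, this is linear in t: (-15744)t + (574656) = 0.
So t = 73/2.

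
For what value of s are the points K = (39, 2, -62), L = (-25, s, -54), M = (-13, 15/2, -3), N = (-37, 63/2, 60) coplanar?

-30

The points are coplanar iff KL · (KM × KN) = 0.
Expanding, this is linear in s: (1860)s + (55800) = 0.
So s = -30.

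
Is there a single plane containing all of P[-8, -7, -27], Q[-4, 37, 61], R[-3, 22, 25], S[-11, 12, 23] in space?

With P as base: PQ = (4, 44, 88), PR = (5, 29, 52), PS = (-3, 19, 50).
PR × PS = (462, -406, 182).
PQ · (PR × PS) = 0.
The scalar triple product vanishes, so the four points are coplanar.

Yes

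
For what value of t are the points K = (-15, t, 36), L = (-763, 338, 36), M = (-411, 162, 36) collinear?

-36

Collinearity requires KL × KM = 0; each component is linear in t.
The z-component gives (352)t + (12672) = 0, so t = -36.
The remaining components then also vanish.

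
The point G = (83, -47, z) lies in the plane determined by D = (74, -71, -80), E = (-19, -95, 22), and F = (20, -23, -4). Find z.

-84

The plane through D, E, F has equation −6720x + 1560y − 5760z = -147240.
Substituting G: (-5760)z + (-631080) = -147240, so z = -84.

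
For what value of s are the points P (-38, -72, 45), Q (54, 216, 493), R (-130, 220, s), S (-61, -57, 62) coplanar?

457

Normal to plane PQS: n = (-1824, -11868, 8004); plane equation n·X = 1283988.
Requiring n·R = 1283988: (8004)s + (-2373840) = 1283988.
So s = 457.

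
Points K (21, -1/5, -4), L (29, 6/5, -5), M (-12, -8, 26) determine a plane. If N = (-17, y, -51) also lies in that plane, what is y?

-14/5

Coplanarity requires KL · (KM × KN) = 0.
KL = (8, 7/5, -1), KM = (-33, -39/5, 30); the triple product is linear in y with coefficient -207 and constant term -2898/5.
Setting it to zero: y = -14/5.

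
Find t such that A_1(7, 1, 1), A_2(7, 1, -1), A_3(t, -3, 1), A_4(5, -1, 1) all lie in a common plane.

Normal to plane A_1A_2A_4: n = (-4, 4, 0); plane equation n·P = -24.
Requiring n·A_3 = -24: (-4)t + (-12) = -24.
So t = 3.

3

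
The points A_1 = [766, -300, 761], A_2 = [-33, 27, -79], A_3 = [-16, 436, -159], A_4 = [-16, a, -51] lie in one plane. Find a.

-23

Coplanarity ⇔ det[A_1A_2; A_1A_3; A_1A_4] = 0.
Expanding, this is linear in a: (-78200)a + (-1798600) = 0.
So a = -23.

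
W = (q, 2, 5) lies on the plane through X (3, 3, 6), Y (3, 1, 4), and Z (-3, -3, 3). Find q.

3

A normal to the plane is n = XY × XZ = (-6, 12, -12).
W lies in the plane iff n · XW = 0.
This gives (-6)q + (18) = 0, so q = 3.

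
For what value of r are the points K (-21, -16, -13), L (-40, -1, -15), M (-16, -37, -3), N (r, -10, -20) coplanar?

-10

Coplanarity ⇔ det[KL; KM; KN] = 0.
Expanding, this is linear in r: (108)r + (1080) = 0.
So r = -10.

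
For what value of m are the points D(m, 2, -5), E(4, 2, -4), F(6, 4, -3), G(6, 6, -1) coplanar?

Coplanarity ⇔ det[DE; DF; DG] = 0.
Expanding, this is linear in m: (-2)m + (12) = 0.
So m = 6.

6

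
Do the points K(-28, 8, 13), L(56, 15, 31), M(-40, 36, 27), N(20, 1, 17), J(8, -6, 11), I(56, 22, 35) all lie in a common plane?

The plane through K, L, M has normal n = KL × KM = (-406, -1392, 2436) and equation n·P = 31900.
Checking the remaining points: n·N = 31900, n·J = 31900, n·I = 31900.
All equal 31900, so all 6 points lie in one plane.

Yes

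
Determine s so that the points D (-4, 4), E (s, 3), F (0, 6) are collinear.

The three points are collinear iff det[DE; DF] = 0.
This determinant is linear in s: (2)s + (12) = 0, so s = -6.

-6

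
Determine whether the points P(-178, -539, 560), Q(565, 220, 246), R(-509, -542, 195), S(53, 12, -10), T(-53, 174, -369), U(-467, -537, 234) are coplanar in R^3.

The plane through P, Q, R has normal n = PQ × PR = (-277977, 375129, 249000) and equation n·X = -13274625.
Checking the remaining points: n·S = -12721233, n·T = -11875773, n·U = -13363014.
Since n·S = -12721233 ≠ -13274625, S is off the plane and the points are not all coplanar.

No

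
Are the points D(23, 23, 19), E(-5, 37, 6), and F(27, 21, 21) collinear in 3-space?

DE = (-28, 14, -13), DF = (4, -2, 2).
DE × DF = (2, 4, 0).
The cross product is nonzero, so the points do not lie on one line.

No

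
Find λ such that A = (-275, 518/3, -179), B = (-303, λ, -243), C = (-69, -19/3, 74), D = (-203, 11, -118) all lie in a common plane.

90

Normal to plane ACD: n = (89948/3, 5650, -61246/3); plane equation n·P = -3615322.
Requiring n·B = -3615322: (5650)λ + (-4123822) = -3615322.
So λ = 90.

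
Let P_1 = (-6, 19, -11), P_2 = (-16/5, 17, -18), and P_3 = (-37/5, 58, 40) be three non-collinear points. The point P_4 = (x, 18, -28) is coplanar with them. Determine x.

Coplanarity requires P_1P_2 · (P_1P_3 × P_1P_4) = 0.
P_1P_2 = (14/5, -2, -7), P_1P_3 = (-7/5, 39, 51); the triple product is linear in x with coefficient 171 and constant term -3249/5.
Setting it to zero: x = 19/5.

19/5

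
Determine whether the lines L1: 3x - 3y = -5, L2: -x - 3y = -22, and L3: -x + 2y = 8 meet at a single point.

The three lines meet at one point iff the augmented coefficient matrix [aᵢ bᵢ cᵢ] has rank < 3, i.e. its determinant vanishes.
Here the determinant is -5.
Nonzero, so no common point exists.

No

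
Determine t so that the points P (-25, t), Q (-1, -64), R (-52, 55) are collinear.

Collinearity: (P − Q) must be parallel to (R − Q) = (-51, 119).
Cross-multiplying the components: (t − (-64))·(-51) = (-24)·(119).
Solving gives t = -8.

-8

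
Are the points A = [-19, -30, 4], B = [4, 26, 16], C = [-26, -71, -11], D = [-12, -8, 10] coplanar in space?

Yes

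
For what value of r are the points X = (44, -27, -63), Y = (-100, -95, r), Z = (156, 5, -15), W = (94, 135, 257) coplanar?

-179

Normal to plane XZW: n = (2464, -33440, 16544); plane equation n·P = -30976.
Requiring n·Y = -30976: (16544)r + (2930400) = -30976.
So r = -179.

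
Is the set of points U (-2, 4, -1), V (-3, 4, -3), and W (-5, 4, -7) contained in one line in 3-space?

UV = (-1, 0, -2), UW = (-3, 0, -6).
Each component of UW is 3 times the corresponding component of UV, so UW = 3·UV and the points are collinear.

Yes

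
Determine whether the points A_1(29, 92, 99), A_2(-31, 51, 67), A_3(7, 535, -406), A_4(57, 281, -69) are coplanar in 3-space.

Yes

The four points are coplanar iff the 3×3 determinant with rows A_1A_2, A_1A_3, A_1A_4 is zero.
Rows: (-60, -41, -32), (-22, 443, -505), (28, 189, -168).
Expanding along the first row: (-60)(21021) − (-41)(17836) + (-32)(-16562) = 0.
Zero determinant ⇒ coplanar.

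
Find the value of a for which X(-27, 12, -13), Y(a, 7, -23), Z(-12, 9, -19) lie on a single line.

-2

Direction XZ = (15, -3, -6). From the y-coordinate of Y, the parameter along the line is τ = (7 − 12)/(-3) = 5/3.
Then a = (-27) + 5/3·(15) = -2.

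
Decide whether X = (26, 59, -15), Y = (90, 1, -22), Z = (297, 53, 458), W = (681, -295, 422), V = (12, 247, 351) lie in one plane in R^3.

No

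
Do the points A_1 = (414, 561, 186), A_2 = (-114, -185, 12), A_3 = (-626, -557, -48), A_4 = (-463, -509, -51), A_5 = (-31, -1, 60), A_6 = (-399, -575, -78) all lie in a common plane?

No

The plane through A_1, A_2, A_3 has normal n = A_1A_2 × A_1A_3 = (-19968, 57408, -185536) and equation n·P = -10570560.
Checking the remaining points: n·A_4 = -10513152, n·A_5 = -10570560, n·A_6 = -10570560.
Since n·A_4 = -10513152 ≠ -10570560, A_4 is off the plane and the points are not all coplanar.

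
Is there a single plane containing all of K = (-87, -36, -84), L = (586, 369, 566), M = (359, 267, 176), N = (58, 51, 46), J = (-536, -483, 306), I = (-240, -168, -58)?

No

The plane through K, L, M has normal n = KL × KM = (-91650, 114920, 23289) and equation n·P = 1880154.
Checking the remaining points: n·N = 1616514, n·J = 744474, n·I = 1338678.
Since n·N = 1616514 ≠ 1880154, N is off the plane and the points are not all coplanar.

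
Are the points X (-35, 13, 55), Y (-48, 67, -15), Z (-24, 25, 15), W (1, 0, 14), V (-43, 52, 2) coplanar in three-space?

The plane through X, Y, Z has normal n = XY × XZ = (-1320, -1290, -750) and equation n·P = -11820.
Checking the remaining points: n·W = -11820, n·V = -11820.
All equal -11820, so all 5 points lie in one plane.

Yes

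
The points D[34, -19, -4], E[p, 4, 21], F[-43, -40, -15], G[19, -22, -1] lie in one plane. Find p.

107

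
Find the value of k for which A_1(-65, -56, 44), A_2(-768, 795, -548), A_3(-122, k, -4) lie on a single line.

13

Direction A_1A_2 = (-703, 851, -592). From the x-coordinate of A_3, the parameter along the line is τ = (-122 − (-65))/(-703) = 3/37.
Then k = (-56) + 3/37·(851) = 13.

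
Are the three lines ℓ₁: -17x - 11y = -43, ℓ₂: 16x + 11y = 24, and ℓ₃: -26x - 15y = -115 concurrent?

No

Lines aᵢx + bᵢy = cᵢ with pairwise distinct directions are concurrent exactly when det[aᵢ bᵢ cᵢ] = 0.
Here the determinant is 31.
Nonzero, so no common point exists.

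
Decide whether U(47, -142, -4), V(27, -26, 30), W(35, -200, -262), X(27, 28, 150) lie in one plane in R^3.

No

With U as base: UV = (-20, 116, 34), UW = (-12, -58, -258), UX = (-20, 170, 154).
UW × UX = (34928, 7008, -3200).
UV · (UW × UX) = 5568.
Since 5568 ≠ 0, the four points are not coplanar.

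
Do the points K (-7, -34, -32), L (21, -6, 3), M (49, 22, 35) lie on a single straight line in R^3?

KL = (28, 28, 35), KM = (56, 56, 67).
KL × KM = (-84, 84, 0).
The cross product is nonzero, so the points do not lie on one line.

No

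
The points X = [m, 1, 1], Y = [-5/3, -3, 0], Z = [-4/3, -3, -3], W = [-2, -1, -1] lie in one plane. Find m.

Coplanarity ⇔ det[XY; XZ; XW] = 0.
Expanding, this is linear in m: (-6)m + (-16) = 0.
So m = -8/3.

-8/3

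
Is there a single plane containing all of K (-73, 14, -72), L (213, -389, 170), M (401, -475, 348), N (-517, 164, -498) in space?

Yes

A normal to the plane through K, L, M is n = KL × KM = (-50922, -5412, 51168).
The plane has equation n·P = -42558. For N: n·N = -42558.
Equal, so N lies in the plane and all four are coplanar.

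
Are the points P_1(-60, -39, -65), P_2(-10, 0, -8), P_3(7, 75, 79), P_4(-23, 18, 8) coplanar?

Yes

A normal to the plane through P_1, P_2, P_3 is n = P_1P_2 × P_1P_3 = (-882, -3381, 3087).
The plane has equation n·P = -15876. For P_4: n·P_4 = -15876.
Equal, so P_4 lies in the plane and all four are coplanar.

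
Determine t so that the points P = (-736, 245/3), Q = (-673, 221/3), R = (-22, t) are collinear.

-9

The three points are collinear iff det[PQ; PR] = 0.
This determinant is linear in t: (63)t + (567) = 0, so t = -9.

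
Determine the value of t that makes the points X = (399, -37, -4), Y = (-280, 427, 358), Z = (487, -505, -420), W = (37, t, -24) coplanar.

-25

The points are coplanar iff XY · (XZ × XW) = 0.
Expanding, this is linear in t: (-250608)t + (-6265200) = 0.
So t = -25.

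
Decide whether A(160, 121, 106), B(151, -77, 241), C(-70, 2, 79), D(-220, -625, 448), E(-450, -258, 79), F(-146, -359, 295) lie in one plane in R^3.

No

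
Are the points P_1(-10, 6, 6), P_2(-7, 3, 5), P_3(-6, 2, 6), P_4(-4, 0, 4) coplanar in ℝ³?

The four points are coplanar iff the 3×3 determinant with rows P_1P_2, P_1P_3, P_1P_4 is zero.
Rows: (3, -3, -1), (4, -4, 0), (6, -6, -2).
Expanding along the first row: (3)(8) − (-3)(-8) + (-1)(0) = 0.
Zero determinant ⇒ coplanar.

Yes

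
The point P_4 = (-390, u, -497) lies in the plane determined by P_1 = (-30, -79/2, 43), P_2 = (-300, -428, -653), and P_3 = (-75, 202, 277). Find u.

-218

The plane through P_1, P_2, P_3 has equation 77175x + 94500y − (165375/2)z = -19207125/2.
Substituting P_4: (94500)u + (21994875/2) = -19207125/2, so u = -218.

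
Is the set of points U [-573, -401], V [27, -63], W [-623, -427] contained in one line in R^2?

No

UV = (600, 338), UW = (-50, -26).
Twice the signed area of △UVW is (600)(-26) − (338)(-50) = 1300.
The area is nonzero, so the three points are not collinear.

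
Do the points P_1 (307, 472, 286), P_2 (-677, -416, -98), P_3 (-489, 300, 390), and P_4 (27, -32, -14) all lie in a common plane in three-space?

Yes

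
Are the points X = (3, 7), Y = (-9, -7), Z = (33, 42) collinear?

Yes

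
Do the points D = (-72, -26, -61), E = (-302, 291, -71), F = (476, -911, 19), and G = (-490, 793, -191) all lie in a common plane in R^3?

A normal to the plane through D, E, F is n = DE × DF = (16510, 12920, 29834).
The plane has equation n·P = -3344514. For G: n·G = -3542634.
-3542634 ≠ -3344514, so G is off the plane.

No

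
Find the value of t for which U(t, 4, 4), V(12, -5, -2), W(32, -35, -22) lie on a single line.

6

Direction VW = (20, -30, -20). From the y-coordinate of U, the parameter along the line is τ = (4 − (-5))/(-30) = -3/10.
Then t = 12 + (-3/10)·(20) = 6.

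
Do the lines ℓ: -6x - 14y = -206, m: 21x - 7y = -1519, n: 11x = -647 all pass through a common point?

Lines aᵢx + bᵢy = cᵢ with pairwise distinct directions are concurrent exactly when det[aᵢ bᵢ cᵢ] = 0.
Here the determinant is 672.
Nonzero, so no common point exists.

No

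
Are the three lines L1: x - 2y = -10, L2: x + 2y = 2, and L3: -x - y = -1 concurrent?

The three lines meet at one point iff the augmented coefficient matrix [aᵢ bᵢ cᵢ] has rank < 3, i.e. its determinant vanishes.
Here the determinant is -8.
Nonzero, so no common point exists.

No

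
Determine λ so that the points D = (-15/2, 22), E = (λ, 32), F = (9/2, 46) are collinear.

-5/2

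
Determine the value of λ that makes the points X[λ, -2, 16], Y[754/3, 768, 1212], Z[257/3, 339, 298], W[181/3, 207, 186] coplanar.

64/3

Coplanarity ⇔ det[XY; XZ; XW] = 0.
Expanding, this is linear in λ: (72600)λ + (-1548800) = 0.
So λ = 64/3.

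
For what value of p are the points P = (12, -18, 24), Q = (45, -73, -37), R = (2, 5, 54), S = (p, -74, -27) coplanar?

The points are coplanar iff PQ · (PR × PS) = 0.
Expanding, this is linear in p: (-247)p + (13585) = 0.
So p = 55.

55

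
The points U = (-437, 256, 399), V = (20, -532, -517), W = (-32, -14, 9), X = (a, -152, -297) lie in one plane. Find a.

523

Normal to plane UVW: n = (60000, -192750, 195750); plane equation n·P = 2540250.
Requiring n·X = 2540250: (60000)a + (-28839750) = 2540250.
So a = 523.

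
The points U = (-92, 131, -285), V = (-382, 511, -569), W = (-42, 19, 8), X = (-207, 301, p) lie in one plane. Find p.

Normal to plane UVW: n = (79532, 70770, 13480); plane equation n·P = -1887874.
Requiring n·X = -1887874: (13480)p + (4838646) = -1887874.
So p = -499.

-499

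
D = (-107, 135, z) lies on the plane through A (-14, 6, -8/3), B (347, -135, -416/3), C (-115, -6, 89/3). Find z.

128/3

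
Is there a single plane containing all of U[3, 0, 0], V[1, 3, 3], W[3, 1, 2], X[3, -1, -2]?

Yes

The four points are coplanar iff the 3×3 determinant with rows UV, UW, UX is zero.
Rows: (-2, 3, 3), (0, 1, 2), (0, -1, -2).
Expanding along the first row: (-2)(0) − (3)(0) + (3)(0) = 0.
Zero determinant ⇒ coplanar.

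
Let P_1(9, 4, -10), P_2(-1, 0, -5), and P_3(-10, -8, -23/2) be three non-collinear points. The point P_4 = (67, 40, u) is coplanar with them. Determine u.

A normal to the plane is n = P_1P_2 × P_1P_3 = (66, -110, 44).
P_4 lies in the plane iff n · P_1P_4 = 0.
This gives (44)u + (308) = 0, so u = -7.

-7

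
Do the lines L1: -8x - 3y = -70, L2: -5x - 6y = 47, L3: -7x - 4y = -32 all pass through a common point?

No

The three lines meet at one point iff the augmented coefficient matrix [aᵢ bᵢ cᵢ] has rank < 3, i.e. its determinant vanishes.
Here the determinant is -33.
Nonzero, so no common point exists.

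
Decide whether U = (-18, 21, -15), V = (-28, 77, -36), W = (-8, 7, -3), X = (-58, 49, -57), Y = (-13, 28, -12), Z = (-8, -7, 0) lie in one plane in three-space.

Yes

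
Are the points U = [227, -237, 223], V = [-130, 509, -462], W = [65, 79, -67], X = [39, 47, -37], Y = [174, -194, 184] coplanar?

The plane through U, V, W has normal n = UV × UW = (120, 7440, 8040) and equation n·P = 56880.
Checking the remaining points: n·X = 56880, n·Y = 56880.
All equal 56880, so all 5 points lie in one plane.

Yes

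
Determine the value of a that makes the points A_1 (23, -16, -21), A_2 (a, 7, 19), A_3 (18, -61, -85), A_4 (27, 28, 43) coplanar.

21

The points are coplanar iff A_1A_2 · (A_1A_3 × A_1A_4) = 0.
Expanding, this is linear in a: (-64)a + (1344) = 0.
So a = 21.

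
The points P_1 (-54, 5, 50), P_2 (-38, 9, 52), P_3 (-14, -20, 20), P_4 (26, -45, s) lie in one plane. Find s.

The points are coplanar iff P_1P_2 · (P_1P_3 × P_1P_4) = 0.
Expanding, this is linear in s: (-560)s + (-5600) = 0.
So s = -10.

-10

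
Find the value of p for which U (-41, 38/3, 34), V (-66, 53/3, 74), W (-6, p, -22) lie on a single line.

17/3

Collinearity requires UV × UW = 0; each component is linear in p.
The x-component gives (-40)p + (680/3) = 0, so p = 17/3.
The remaining components then also vanish.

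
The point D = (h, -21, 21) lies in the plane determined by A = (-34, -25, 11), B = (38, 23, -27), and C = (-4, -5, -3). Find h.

-28

Coplanarity requires AB · (AC × AD) = 0.
AB = (72, 48, -38), AC = (30, 20, -14); the triple product is linear in h with coefficient 88 and constant term 2464.
Setting it to zero: h = -28.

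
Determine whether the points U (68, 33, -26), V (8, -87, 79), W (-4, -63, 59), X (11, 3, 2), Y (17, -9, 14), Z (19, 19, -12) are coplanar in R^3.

No

The plane through U, V, W has normal n = UV × UW = (-120, -2460, -2880) and equation n·P = -14460.
Checking the remaining points: n·X = -14460, n·Y = -20220, n·Z = -14460.
Since n·Y = -20220 ≠ -14460, Y is off the plane and the points are not all coplanar.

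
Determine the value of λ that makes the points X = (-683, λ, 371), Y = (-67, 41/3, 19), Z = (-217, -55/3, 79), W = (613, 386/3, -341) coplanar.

-245/3

The points are coplanar iff XY · (XZ × XW) = 0.
Expanding, this is linear in λ: (13200)λ + (1078000) = 0.
So λ = -245/3.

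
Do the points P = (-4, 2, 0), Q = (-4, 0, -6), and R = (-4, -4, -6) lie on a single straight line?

No

PQ = (0, -2, -6), PR = (0, -6, -6).
Comparing components 2 and 3: (-2)(-6) − (-6)(-6) = -24 ≠ 0, so PQ and PR are not parallel and the points are not collinear.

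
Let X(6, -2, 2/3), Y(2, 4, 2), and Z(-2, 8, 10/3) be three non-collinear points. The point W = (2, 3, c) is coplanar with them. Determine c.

2

Coplanarity requires XY · (XZ × XW) = 0.
XY = (-4, 6, 4/3), XZ = (-8, 10, 8/3); the triple product is linear in c with coefficient 8 and constant term -16.
Setting it to zero: c = 2.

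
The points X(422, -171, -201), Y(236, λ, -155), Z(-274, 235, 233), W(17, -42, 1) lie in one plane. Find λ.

The points are coplanar iff XY · (XZ × XW) = 0.
Expanding, this is linear in λ: (-35178)λ + (-7422558) = 0.
So λ = -211.

-211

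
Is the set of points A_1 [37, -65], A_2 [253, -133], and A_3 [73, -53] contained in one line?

No

A_1A_2 = (216, -68), A_1A_3 = (36, 12).
If collinear, A_1A_3 would be a scalar multiple of A_1A_2. But (216)·(12) ≠ (-68)·(36) (difference 5040), so they are not parallel; the points are not collinear.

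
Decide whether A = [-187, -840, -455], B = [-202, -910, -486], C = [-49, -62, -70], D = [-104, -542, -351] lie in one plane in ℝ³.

With A as base: AB = (-15, -70, -31), AC = (138, 778, 385), AD = (83, 298, 104).
AC × AD = (-33818, 17603, -23450).
AB · (AC × AD) = 2010.
Since 2010 ≠ 0, the four points are not coplanar.

No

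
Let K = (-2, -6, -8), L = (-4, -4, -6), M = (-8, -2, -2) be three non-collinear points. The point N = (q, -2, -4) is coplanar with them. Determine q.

-6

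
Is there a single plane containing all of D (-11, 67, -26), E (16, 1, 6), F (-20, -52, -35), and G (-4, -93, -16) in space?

No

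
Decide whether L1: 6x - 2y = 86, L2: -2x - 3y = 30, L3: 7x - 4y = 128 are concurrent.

No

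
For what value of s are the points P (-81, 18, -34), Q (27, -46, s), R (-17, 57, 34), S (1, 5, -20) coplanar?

-70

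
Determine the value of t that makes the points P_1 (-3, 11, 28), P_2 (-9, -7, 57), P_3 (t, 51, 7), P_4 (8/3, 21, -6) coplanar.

Normal to plane P_1P_2P_4: n = (322, -119/3, 42); plane equation n·P = -679/3.
Requiring n·P_3 = -679/3: (322)t + (-1729) = -679/3.
So t = 14/3.

14/3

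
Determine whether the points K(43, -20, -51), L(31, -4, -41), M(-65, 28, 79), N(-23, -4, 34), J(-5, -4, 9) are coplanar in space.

Yes

The plane through K, L, M has normal n = KL × KM = (1600, 480, 1152) and equation n·P = 448.
Checking the remaining points: n·N = 448, n·J = 448.
All equal 448, so all 5 points lie in one plane.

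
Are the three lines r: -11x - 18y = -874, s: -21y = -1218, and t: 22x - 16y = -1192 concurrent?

Intersecting r and s: solving the 2×2 system gives (x, y) = (-170/11, 58).
Substitute into t: (22)(-170/11) + (-16)(58) = -1268.
But t requires -1192 ≠ -1268, so the three lines have no common point.

No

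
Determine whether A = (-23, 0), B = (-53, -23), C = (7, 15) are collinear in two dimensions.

AB = (-30, -23), AC = (30, 15).
Twice the signed area of △ABC is (-30)(15) − (-23)(30) = 240.
The area is nonzero, so the three points are not collinear.

No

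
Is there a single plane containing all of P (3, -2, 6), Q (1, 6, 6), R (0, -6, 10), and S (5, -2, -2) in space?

A normal to the plane through P, Q, R is n = PQ × PR = (32, 8, 32).
The plane has equation n·X = 272. For S: n·S = 80.
80 ≠ 272, so S is off the plane.

No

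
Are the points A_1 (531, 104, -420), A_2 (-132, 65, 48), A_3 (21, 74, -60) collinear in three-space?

Yes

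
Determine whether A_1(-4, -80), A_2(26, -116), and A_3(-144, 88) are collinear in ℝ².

A_1A_2 = (30, -36), A_1A_3 = (-140, 168).
det[A_1A_2; A_1A_3] = (30)(168) − (-36)(-140) = 0.
The determinant is zero, so the points are collinear.

Yes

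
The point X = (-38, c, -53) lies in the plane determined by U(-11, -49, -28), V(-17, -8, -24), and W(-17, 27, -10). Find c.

28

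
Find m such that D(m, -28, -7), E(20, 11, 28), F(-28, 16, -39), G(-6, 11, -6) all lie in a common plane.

-32

The points are coplanar iff DE · (DF × DG) = 0.
Expanding, this is linear in m: (170)m + (5440) = 0.
So m = -32.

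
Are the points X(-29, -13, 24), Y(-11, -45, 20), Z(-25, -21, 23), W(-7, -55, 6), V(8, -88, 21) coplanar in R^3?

The plane through X, Y, Z has normal n = XY × XZ = (0, 2, -16) and equation n·P = -410.
Checking the remaining points: n·W = -206, n·V = -512.
Since n·W = -206 ≠ -410, W is off the plane and the points are not all coplanar.

No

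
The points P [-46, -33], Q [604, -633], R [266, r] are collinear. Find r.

-321

Collinearity: (R − P) must be parallel to (Q − P) = (650, -600).
Cross-multiplying the components: (r − (-33))·(650) = (312)·(-600).
Solving gives r = -321.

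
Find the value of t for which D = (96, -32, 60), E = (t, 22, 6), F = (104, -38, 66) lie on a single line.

24

Direction DF = (8, -6, 6). From the y-coordinate of E, the parameter along the line is τ = (22 − (-32))/(-6) = -9.
Then t = 96 + (-9)·(8) = 24.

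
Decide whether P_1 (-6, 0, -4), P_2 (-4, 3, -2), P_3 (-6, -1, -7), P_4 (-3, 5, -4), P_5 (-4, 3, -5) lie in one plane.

No

The plane through P_1, P_2, P_3 has normal n = P_1P_2 × P_1P_3 = (-7, 6, -2) and equation n·P = 50.
Checking the remaining points: n·P_4 = 59, n·P_5 = 56.
Since n·P_4 = 59 ≠ 50, P_4 is off the plane and the points are not all coplanar.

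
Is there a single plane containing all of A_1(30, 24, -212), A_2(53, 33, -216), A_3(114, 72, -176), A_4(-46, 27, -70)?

The four points are coplanar iff the 3×3 determinant with rows A_1A_2, A_1A_3, A_1A_4 is zero.
Rows: (23, 9, -4), (84, 48, 36), (-76, 3, 142).
Expanding along the first row: (23)(6708) − (9)(14664) + (-4)(3900) = 6708.
Nonzero ⇒ not coplanar.

No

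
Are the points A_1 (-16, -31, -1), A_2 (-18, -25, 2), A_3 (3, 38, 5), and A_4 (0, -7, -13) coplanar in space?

The four points are coplanar iff the 3×3 determinant with rows A_1A_2, A_1A_3, A_1A_4 is zero.
Rows: (-2, 6, 3), (19, 69, 6), (16, 24, -12).
Expanding along the first row: (-2)(-972) − (6)(-324) + (3)(-648) = 1944.
Nonzero ⇒ not coplanar.

No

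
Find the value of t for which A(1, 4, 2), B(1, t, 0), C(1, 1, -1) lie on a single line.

2

Direction AC = (0, -3, -3). From the z-coordinate of B, the parameter along the line is τ = (0 − 2)/(-3) = 2/3.
Then t = 4 + 2/3·(-3) = 2.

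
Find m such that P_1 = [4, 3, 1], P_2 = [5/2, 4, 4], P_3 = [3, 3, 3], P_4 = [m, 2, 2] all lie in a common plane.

7/2

Normal to plane P_1P_2P_3: n = (2, 0, 1); plane equation n·P = 9.
Requiring n·P_4 = 9: (2)m + (2) = 9.
So m = 7/2.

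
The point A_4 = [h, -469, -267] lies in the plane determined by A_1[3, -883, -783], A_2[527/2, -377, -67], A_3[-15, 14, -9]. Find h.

A normal to the plane is n = A_1A_2 × A_1A_3 = (-250608, -214515, 485553/2).
A_4 lies in the plane iff n · A_1A_4 = 0.
This gives (-250608)h + (37215288) = 0, so h = 297/2.

297/2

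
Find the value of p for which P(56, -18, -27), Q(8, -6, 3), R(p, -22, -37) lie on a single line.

72

Direction PQ = (-48, 12, 30). From the y-coordinate of R, the parameter along the line is τ = (-22 − (-18))/12 = -1/3.
Then p = 56 + (-1/3)·(-48) = 72.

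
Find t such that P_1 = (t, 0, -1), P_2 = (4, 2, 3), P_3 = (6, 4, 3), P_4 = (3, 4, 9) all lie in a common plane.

Coplanarity ⇔ det[P_1P_2; P_1P_3; P_1P_4] = 0.
Expanding, this is linear in t: (-12)t + (48) = 0.
So t = 4.

4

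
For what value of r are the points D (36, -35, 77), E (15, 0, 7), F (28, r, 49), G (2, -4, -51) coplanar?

The points are coplanar iff DE · (DF × DG) = 0.
Expanding, this is linear in r: (308)r + (7392) = 0.
So r = -24.

-24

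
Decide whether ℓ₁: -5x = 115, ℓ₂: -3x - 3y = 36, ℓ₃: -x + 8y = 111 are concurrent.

Intersecting ℓ₁ and ℓ₂: solving the 2×2 system gives (x, y) = (-23, 11).
Substitute into ℓ₃: (-1)(-23) + (8)(11) = 111.
This equals 111, so (-23, 11) lies on all three lines and they are concurrent.

Yes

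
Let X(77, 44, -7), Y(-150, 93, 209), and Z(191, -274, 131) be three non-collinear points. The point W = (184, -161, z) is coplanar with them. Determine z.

Coplanarity requires XY · (XZ × XW) = 0.
XY = (-227, 49, 216), XZ = (114, -318, 138); the triple product is linear in z with coefficient 66600 and constant term -2930400.
Setting it to zero: z = 44.

44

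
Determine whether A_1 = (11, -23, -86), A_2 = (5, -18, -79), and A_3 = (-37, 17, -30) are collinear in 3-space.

Yes

A_1A_2 = (-6, 5, 7), A_1A_3 = (-48, 40, 56).
Each component of A_1A_3 is 8 times the corresponding component of A_1A_2, so A_1A_3 = 8·A_1A_2 and the points are collinear.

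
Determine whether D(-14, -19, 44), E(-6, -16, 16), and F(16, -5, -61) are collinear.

DE = (8, 3, -28), DF = (30, 14, -105).
DE × DF = (77, 0, 22).
The cross product is nonzero, so the points do not lie on one line.

No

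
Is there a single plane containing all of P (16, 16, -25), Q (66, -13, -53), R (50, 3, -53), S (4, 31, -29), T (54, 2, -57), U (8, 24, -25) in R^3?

Yes

The plane through P, Q, R has normal n = PQ × PR = (448, 448, 336) and equation n·X = 5936.
Checking the remaining points: n·S = 5936, n·T = 5936, n·U = 5936.
All equal 5936, so all 6 points lie in one plane.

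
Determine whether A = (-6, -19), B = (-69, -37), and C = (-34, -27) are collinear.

AB = (-63, -18), AC = (-28, -8).
det[AB; AC] = (-63)(-8) − (-18)(-28) = 0.
The determinant is zero, so the points are collinear.

Yes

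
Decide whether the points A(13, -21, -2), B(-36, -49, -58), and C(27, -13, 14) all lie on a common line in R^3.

AB = (-49, -28, -56), AC = (14, 8, 16).
AB × AC = (0, 0, 0).
The cross product vanishes, so the three points are collinear.

Yes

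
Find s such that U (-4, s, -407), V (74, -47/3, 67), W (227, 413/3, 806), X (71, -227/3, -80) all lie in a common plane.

-407/3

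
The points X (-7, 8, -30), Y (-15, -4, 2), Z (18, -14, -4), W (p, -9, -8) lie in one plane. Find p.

10

Normal to plane XYZ: n = (392, 1008, 476); plane equation n·P = -8960.
Requiring n·W = -8960: (392)p + (-12880) = -8960.
So p = 10.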